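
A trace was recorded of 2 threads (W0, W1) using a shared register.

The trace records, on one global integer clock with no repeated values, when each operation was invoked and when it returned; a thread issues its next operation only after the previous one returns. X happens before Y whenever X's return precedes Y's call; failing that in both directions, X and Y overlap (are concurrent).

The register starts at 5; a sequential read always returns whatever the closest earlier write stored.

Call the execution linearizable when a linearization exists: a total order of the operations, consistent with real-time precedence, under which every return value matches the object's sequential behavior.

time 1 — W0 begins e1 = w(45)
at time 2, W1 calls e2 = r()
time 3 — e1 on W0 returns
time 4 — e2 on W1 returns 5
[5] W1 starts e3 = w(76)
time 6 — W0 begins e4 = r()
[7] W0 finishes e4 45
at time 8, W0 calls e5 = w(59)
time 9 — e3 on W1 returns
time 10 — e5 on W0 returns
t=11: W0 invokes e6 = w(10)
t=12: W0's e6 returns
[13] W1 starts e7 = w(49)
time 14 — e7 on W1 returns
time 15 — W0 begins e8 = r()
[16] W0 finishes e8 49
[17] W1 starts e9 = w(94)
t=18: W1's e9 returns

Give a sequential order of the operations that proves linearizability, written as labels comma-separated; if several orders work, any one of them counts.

e2, e1, e4, e3, e5, e6, e7, e8, e9

step 1: e2 r() → 5 — value 5
step 2: e1 w(45) — value 45
step 3: e4 r() → 45 — value 45
step 4: e3 w(76) — value 76
step 5: e5 w(59) — value 59
step 6: e6 w(10) — value 10
step 7: e7 w(49) — value 49
step 8: e8 r() → 49 — value 49
step 9: e9 w(94) — value 94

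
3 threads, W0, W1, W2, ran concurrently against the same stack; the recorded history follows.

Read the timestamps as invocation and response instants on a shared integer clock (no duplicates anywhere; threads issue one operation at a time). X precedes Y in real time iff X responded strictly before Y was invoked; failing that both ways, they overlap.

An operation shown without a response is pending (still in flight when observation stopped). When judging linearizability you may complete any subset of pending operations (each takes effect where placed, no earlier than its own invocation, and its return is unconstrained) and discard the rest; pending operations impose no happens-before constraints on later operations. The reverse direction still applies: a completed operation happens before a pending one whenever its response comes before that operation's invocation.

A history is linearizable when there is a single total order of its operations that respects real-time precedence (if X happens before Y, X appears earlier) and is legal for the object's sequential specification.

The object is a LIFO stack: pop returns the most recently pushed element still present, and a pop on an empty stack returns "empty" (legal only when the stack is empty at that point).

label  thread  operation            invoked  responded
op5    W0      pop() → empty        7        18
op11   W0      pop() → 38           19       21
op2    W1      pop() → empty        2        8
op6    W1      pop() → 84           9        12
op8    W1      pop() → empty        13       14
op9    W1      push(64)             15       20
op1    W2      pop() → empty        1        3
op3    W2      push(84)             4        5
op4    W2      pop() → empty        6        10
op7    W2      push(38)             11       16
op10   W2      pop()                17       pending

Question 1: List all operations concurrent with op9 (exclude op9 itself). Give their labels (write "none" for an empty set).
op9 spans [15,20]; an op avoiding the whole window 15..20 is ordered, any other is concurrent
op1 [1,3]: before
op2 [2,8]: before
op3 [4,5]: before
op4 [6,10]: before
op5 [7,18]: concurrent
op6 [9,12]: before
op7 [11,16]: concurrent
op8 [13,14]: before
op10 [17,…): concurrent
op11 [19,21]: concurrent

op10, op11, op5, op7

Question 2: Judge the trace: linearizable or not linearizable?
a witness: op1, op2, op3, op6, op4, op5, op8, op7, op9, op10, op11
1. op1 pop() → empty, leaving stack <>
2. op2 pop() → empty, leaving stack <>
3. op3 push(84), leaving stack <84>
4. op6 pop() → 84, leaving stack <>
5. op4 pop() → empty, leaving stack <>
6. op5 pop() → empty, leaving stack <>
7. op8 pop() → empty, leaving stack <>
8. op7 push(38), leaving stack <38>
9. op9 push(64), leaving stack <38,64>
10. op10 pop() (pending, included), leaving stack <38>
11. op11 pop() → 38, leaving stack <>

linearizable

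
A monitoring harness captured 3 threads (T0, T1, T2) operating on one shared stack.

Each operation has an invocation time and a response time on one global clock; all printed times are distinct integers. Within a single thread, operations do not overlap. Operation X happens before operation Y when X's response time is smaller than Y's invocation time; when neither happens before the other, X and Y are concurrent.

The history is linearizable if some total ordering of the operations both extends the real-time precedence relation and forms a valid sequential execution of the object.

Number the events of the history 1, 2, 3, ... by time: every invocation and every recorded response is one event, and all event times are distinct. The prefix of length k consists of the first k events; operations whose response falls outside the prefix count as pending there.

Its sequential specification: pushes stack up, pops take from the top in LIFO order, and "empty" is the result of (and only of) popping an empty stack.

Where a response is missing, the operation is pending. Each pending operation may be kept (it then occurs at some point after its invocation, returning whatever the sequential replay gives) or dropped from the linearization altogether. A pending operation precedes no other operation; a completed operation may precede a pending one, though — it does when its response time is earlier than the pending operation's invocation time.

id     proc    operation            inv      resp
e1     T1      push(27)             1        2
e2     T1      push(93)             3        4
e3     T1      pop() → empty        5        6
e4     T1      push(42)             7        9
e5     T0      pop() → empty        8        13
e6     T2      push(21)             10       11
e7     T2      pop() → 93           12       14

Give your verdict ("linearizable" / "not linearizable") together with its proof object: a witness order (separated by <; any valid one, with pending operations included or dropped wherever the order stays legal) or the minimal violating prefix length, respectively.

not linearizable — minimal violating prefix: 6 events

the violation lands at event 6, e3's response at time 6: events 1..5 linearize, events 1..6 do not
one real-time candidate order over the 3 completed operations — the stack replay rejects it
for example e1, e2, e3 fails at step 3: e3 pop() → empty is not legal there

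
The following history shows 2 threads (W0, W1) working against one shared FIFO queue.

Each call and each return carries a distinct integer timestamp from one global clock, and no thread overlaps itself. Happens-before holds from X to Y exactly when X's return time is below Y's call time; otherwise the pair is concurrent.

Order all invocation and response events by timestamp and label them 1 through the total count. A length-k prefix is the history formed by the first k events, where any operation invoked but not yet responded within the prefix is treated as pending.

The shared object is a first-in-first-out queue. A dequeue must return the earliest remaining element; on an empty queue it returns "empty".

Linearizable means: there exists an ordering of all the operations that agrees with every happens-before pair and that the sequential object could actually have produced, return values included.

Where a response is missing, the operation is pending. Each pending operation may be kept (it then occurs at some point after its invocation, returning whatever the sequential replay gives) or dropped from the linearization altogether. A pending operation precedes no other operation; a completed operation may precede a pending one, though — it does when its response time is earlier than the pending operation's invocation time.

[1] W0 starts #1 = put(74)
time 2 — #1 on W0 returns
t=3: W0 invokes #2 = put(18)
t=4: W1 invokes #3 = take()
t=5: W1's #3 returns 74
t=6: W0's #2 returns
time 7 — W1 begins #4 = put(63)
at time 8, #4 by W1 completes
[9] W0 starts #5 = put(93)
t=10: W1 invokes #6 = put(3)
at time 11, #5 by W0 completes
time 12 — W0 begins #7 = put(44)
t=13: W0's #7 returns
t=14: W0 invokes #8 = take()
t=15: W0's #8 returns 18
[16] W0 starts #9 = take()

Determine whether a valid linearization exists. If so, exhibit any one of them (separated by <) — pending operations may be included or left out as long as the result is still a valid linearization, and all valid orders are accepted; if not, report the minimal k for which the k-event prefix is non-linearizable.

linearizable — witness: #1 < #2 < #3 < #4 < #5 < #6 < #7 < #8

1. #1 put(74), leaving queue <74>
2. #2 put(18), leaving queue <74,18>
3. #3 take() → 74, leaving queue <18>
4. #4 put(63), leaving queue <18,63>
5. #5 put(93), leaving queue <18,63,93>
6. #6 put(3) (pending, included), leaving queue <18,63,93,3>
7. #7 put(44), leaving queue <18,63,93,3,44>
8. #8 take() → 18, leaving queue <63,93,3,44>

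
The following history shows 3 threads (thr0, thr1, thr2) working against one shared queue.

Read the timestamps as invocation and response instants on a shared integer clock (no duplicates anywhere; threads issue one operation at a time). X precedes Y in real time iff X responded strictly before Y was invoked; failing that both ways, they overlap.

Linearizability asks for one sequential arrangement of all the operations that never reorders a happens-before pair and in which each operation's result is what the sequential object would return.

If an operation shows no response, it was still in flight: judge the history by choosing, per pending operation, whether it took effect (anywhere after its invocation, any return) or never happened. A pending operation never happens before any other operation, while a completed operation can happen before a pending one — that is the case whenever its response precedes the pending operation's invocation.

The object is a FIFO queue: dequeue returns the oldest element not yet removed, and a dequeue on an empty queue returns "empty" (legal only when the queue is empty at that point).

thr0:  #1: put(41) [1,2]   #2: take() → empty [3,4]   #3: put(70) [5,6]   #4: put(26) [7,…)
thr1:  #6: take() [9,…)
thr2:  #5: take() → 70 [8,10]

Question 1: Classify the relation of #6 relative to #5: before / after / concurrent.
#6 spans [9,…), #5 spans [8,10]
the intervals overlap in both directions

concurrent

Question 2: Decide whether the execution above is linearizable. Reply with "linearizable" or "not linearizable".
the violation lands at event 4, #2's response at time 4: events 1..3 linearize, events 1..4 do not
exhaustive check: the 2 completed queue ops admit one real-time order; illegal
e.g. #1, #2: illegal at step 2, since #2 take() → empty cannot apply there

not linearizable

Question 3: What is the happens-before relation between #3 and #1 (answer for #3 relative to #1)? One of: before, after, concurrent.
#3 spans [5,6], #1 spans [1,2]
resp(#1)=2 < inv(#3)=5

after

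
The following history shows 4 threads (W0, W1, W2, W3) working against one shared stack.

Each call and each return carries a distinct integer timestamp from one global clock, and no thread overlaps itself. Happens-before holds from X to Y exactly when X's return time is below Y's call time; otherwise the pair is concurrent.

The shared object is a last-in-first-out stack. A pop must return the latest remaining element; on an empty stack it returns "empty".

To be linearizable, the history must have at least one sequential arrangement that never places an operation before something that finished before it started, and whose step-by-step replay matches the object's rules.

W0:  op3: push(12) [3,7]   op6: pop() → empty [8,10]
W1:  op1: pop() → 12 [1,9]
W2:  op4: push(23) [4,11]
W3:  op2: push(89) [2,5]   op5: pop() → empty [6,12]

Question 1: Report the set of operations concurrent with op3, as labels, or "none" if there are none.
op3 spans [3,7]; an op avoiding the whole window 3..7 is ordered, any other is concurrent
op1 [1,9]: concurrent
op2 [2,5]: concurrent
op4 [4,11]: concurrent
op5 [6,12]: concurrent
op6 [8,10]: after

op1, op2, op4, op5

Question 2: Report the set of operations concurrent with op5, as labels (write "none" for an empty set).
op5 runs from 6 to 12; window-overlapping ops are concurrent
op1 [1,9]: concurrent
op2 [2,5]: before
op3 [3,7]: concurrent
op4 [4,11]: concurrent
op6 [8,10]: concurrent

op1, op3, op4, op6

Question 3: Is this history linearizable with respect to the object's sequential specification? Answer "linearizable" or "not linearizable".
through event 11 a valid linearization exists; event 12 (op5 responding at time 12) ends that
the 6 completed operations admit 150 real-time orders; each fails the stack replay
e.g. op1, op2, op3, op4, op5, op6: illegal at step 1, since op1 pop() → 12 cannot apply there
e.g. op1, op2, op3, op4, op6, op5: illegal at step 1, since op1 pop() → 12 cannot apply there

not linearizable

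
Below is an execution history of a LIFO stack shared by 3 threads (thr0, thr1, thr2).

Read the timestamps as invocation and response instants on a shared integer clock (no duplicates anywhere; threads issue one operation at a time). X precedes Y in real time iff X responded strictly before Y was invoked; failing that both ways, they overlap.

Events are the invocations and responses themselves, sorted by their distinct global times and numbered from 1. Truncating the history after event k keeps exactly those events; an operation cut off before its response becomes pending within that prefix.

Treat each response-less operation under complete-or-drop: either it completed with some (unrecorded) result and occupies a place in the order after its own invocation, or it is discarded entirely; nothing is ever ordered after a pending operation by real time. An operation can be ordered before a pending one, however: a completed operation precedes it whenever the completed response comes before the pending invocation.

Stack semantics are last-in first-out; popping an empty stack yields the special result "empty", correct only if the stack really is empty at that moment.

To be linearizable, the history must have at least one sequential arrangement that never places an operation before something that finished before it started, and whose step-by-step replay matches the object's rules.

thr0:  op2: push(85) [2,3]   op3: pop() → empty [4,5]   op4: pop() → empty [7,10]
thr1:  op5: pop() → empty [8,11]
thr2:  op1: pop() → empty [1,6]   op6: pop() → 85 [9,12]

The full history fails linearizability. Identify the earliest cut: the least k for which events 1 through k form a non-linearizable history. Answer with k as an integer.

6

events 1..5 are linearizable; a witness order is op2, op1, op3:
1. op2 push(85), leaving stack <85>
2. op1 pop() (pending, included), leaving stack <>
3. op3 pop() → empty, leaving stack <>
include event 6 — op1 responding at 6 — and every candidate order breaks
for example op1, op2, op3 fails at step 3: op3 pop() → empty is not legal there
for example op2, op1, op3 fails at step 2: op1 pop() → empty is not legal there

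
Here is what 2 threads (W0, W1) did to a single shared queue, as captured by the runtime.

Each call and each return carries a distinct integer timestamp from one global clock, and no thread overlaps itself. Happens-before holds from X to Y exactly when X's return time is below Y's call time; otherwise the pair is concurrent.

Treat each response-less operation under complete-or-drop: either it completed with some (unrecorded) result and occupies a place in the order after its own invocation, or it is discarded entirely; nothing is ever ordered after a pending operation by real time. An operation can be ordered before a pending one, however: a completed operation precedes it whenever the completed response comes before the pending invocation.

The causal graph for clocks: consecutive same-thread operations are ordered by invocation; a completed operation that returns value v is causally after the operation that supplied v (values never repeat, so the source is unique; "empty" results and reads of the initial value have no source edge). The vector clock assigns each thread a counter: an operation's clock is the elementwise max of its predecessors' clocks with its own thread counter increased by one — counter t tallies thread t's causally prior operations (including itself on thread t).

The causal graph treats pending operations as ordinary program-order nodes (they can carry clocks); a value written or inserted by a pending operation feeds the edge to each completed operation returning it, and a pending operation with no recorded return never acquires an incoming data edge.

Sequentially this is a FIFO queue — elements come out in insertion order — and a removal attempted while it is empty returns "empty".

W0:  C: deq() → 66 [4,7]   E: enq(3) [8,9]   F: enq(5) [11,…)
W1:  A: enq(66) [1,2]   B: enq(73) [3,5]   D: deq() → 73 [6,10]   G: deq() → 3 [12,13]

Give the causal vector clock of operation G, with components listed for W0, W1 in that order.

VC(A, invoked at 1): no causal predecessors; +1 on W1 → (0, 1)
invoked at 3, B merges VC(A)=(0, 1) and bumps W1's slot → (0, 2)
invoked at 4, C merges VC(A)=(0, 1) and bumps W0's slot → (1, 1)
invoked at 6, D merges VC(B)=(0, 2) and bumps W1's slot → (0, 3)
invoked at 8, E merges VC(C)=(1, 1) and bumps W0's slot → (2, 1)
invoked at 11, F merges VC(E)=(2, 1) and bumps W0's slot → (3, 1)
invoked at 12, G merges VC(D)=(0, 3), VC(E)=(2, 1) and bumps W1's slot → (2, 4)
target: VC(G) = (2, 4)

(2, 4)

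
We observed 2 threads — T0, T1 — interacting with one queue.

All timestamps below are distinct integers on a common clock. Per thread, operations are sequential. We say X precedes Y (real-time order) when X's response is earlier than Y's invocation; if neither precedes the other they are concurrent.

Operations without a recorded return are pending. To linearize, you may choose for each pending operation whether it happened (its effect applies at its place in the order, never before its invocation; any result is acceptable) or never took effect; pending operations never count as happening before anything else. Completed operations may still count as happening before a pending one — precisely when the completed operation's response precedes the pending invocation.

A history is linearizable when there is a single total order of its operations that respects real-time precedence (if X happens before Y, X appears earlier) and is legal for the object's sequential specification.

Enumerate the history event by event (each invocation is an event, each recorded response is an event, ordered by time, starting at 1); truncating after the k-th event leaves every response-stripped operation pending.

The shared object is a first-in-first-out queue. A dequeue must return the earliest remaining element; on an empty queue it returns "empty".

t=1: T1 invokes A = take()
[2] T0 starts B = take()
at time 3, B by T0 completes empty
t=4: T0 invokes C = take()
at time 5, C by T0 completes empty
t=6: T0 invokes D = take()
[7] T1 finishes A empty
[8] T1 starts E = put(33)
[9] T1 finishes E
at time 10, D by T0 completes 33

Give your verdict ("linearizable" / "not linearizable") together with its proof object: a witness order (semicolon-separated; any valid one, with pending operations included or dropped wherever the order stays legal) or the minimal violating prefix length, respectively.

1. A take() → empty, leaving queue <>
2. B take() → empty, leaving queue <>
3. C take() → empty, leaving queue <>
4. E put(33), leaving queue <33>
5. D take() → 33, leaving queue <>

linearizable — witness: A; B; C; E; D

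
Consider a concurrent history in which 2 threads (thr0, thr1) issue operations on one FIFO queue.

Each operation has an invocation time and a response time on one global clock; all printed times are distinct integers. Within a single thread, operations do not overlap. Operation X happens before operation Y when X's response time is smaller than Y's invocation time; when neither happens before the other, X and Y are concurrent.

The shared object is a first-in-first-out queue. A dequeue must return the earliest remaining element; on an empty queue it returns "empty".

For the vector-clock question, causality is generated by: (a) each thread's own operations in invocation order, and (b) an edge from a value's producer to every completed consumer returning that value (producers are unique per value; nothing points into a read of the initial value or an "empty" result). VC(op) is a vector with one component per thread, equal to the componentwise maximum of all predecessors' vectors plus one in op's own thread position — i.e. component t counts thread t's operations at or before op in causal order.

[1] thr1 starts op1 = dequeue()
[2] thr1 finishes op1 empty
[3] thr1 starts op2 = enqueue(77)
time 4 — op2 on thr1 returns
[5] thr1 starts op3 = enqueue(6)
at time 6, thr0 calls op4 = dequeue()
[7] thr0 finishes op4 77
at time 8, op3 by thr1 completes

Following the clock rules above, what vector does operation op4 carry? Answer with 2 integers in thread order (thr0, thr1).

op1, invoked 1, has no incoming edges; only thr1's bump applies → (0, 1)
VC(op2, invoked at 3): max of VC(op1)=(0, 1), then +1 on thread thr1 → (0, 2)
VC(op3, invoked at 5): max of VC(op2)=(0, 2), then +1 on thread thr1 → (0, 3)
VC(op4, invoked at 6): max of VC(op2)=(0, 2), then +1 on thread thr0 → (1, 2)
target: VC(op4) = (1, 2)

(1, 2)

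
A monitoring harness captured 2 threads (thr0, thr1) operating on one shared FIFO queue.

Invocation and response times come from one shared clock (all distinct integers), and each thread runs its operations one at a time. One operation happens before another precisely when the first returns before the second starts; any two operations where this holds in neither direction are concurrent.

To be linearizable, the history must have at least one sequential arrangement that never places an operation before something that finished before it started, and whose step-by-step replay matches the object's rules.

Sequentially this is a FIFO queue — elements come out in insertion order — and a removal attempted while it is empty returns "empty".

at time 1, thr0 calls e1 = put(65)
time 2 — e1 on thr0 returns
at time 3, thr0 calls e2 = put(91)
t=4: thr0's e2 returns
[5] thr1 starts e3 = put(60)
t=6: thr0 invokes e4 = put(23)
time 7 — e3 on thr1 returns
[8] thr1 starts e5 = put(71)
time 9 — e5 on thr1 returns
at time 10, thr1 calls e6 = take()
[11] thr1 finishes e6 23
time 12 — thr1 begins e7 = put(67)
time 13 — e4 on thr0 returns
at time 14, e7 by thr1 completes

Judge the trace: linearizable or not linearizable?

prefix check: 1..10 passes, 1..11 fails once e6's time-11 response joins
one real-time candidate order over the 5 completed operations — the FIFO queue replay rejects it
completion choices over the 1 pending operation (e4) were checked; none helps
for example e1, e2, e3, e5, e6 (pending dropped) fails at step 5: e6 take() → 23 is not legal there

not linearizable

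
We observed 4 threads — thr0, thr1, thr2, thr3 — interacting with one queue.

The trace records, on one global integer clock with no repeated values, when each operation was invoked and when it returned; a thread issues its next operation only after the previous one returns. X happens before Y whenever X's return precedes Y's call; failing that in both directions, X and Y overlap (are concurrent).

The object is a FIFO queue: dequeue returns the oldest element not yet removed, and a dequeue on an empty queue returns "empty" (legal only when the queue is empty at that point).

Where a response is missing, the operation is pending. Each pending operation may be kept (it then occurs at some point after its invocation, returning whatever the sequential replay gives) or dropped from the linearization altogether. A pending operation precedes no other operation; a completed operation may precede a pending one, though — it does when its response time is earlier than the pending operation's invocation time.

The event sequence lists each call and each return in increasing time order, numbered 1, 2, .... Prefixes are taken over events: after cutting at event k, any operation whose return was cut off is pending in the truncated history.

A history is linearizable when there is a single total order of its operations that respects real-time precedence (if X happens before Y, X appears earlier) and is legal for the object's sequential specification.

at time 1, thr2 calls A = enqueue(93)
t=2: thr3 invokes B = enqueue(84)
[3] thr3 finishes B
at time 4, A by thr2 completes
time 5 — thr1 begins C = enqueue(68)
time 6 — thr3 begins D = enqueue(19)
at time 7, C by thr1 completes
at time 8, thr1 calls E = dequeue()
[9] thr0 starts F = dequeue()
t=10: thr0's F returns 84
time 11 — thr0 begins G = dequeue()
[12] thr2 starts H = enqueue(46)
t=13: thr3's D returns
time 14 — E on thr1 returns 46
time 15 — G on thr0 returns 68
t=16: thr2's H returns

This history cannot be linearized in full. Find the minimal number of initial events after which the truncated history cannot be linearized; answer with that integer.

events 1..13 are still linearizable — one witness is A, B, C, D, E, F:
step 1: A enqueue(93) — queue <93>
step 2: B enqueue(84) — queue <93,84>
step 3: C enqueue(68) — queue <93,84,68>
step 4: D enqueue(19) — queue <93,84,68,19>
step 5: E dequeue() (pending, included) — queue <84,68,19>
step 6: F dequeue() → 84 — queue <68,19>
once event 14 joins (E's response, time 14), exhaustive search finds no witness
no completion choice of the 2 pending operations (G, H) rescues it — every subset was tried
take A, B, C, D, E, F (pending dropped): step 5 already fails, because E dequeue() → 46 cannot occur there
take A, B, C, D, F, E (pending dropped): step 5 already fails, because F dequeue() → 84 cannot occur there

14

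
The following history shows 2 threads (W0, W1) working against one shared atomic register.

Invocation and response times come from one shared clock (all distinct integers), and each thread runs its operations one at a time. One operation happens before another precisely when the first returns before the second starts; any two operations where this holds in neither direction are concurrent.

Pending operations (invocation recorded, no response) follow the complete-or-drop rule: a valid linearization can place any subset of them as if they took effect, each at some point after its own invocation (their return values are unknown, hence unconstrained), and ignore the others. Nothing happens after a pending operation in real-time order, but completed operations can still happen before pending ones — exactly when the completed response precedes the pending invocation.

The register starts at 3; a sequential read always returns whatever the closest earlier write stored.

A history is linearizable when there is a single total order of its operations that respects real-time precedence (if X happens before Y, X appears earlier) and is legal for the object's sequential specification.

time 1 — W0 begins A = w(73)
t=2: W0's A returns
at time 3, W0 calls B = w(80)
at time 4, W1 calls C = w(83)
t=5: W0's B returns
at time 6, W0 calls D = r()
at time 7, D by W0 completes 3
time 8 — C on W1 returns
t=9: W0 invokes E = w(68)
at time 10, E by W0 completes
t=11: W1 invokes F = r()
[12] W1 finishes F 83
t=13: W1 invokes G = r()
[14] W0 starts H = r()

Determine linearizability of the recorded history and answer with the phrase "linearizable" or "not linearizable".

through event 6 a valid linearization exists; event 7 (D responding at time 7) ends that
one real-time candidate order over the 3 completed operations — the atomic register replay rejects it
completion choices over the 1 pending operation (C) were checked; none helps
take A, B, D (pending dropped): step 3 already fails, because D r() → 3 cannot occur there

not linearizable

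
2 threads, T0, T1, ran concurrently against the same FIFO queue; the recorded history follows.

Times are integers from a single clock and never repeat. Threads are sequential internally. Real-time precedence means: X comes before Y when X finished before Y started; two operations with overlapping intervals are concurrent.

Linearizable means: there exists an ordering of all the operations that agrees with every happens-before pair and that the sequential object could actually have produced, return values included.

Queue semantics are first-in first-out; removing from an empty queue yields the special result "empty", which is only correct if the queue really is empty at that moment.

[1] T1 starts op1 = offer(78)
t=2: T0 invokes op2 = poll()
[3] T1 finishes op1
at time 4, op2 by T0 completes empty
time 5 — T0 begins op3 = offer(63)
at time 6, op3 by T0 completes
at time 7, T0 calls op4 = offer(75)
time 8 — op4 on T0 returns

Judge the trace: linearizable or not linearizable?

witness order: op2, op1, op3, op4
step 1: op2 poll() → empty — queue <>
step 2: op1 offer(78) — queue <78>
step 3: op3 offer(63) — queue <78,63>
step 4: op4 offer(75) — queue <78,63,75>

linearizable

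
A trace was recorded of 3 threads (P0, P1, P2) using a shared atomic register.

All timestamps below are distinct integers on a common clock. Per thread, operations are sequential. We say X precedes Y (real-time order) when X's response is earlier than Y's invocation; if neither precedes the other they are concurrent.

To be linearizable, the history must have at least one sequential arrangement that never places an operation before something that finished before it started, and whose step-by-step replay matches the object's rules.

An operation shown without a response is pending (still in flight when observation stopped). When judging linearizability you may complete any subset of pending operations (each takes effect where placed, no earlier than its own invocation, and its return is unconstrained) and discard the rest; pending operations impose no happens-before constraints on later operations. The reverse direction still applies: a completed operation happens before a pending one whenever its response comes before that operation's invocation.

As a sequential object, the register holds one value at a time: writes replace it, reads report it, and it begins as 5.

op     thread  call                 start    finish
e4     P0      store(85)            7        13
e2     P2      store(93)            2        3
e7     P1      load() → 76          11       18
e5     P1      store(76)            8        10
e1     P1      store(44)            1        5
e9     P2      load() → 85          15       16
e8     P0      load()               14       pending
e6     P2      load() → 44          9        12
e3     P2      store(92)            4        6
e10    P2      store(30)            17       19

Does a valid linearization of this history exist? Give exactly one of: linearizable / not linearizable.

linearizable

witness order: e2, e3, e1, e6, e5, e7, e4, e8, e9, e10
step 1: e2 store(93) — value 93
step 2: e3 store(92) — value 92
step 3: e1 store(44) — value 44
step 4: e6 load() → 44 — value 44
step 5: e5 store(76) — value 76
step 6: e7 load() → 76 — value 76
step 7: e4 store(85) — value 85
step 8: e8 load() (pending, included) — value 85
step 9: e9 load() → 85 — value 85
step 10: e10 store(30) — value 30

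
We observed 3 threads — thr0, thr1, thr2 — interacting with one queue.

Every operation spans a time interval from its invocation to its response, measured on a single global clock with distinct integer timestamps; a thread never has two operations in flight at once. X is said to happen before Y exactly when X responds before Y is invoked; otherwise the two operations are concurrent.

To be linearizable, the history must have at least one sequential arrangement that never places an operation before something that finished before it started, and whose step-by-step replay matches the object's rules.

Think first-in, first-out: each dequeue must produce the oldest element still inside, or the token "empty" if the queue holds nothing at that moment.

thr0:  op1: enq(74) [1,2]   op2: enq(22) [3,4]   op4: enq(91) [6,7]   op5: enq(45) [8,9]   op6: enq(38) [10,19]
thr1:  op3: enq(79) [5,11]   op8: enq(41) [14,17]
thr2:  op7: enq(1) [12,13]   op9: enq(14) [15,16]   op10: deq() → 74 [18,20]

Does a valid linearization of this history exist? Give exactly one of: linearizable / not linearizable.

linearizable

one valid linearization: op1, op2, op3, op4, op5, op6, op7, op8, op9, op10
step 1: op1 enq(74) — queue <74>
step 2: op2 enq(22) — queue <74,22>
step 3: op3 enq(79) — queue <74,22,79>
step 4: op4 enq(91) — queue <74,22,79,91>
step 5: op5 enq(45) — queue <74,22,79,91,45>
step 6: op6 enq(38) — queue <74,22,79,91,45,38>
step 7: op7 enq(1) — queue <74,22,79,91,45,38,1>
step 8: op8 enq(41) — queue <74,22,79,91,45,38,1,41>
step 9: op9 enq(14) — queue <74,22,79,91,45,38,1,41,14>
step 10: op10 deq() → 74 — queue <22,79,91,45,38,1,41,14>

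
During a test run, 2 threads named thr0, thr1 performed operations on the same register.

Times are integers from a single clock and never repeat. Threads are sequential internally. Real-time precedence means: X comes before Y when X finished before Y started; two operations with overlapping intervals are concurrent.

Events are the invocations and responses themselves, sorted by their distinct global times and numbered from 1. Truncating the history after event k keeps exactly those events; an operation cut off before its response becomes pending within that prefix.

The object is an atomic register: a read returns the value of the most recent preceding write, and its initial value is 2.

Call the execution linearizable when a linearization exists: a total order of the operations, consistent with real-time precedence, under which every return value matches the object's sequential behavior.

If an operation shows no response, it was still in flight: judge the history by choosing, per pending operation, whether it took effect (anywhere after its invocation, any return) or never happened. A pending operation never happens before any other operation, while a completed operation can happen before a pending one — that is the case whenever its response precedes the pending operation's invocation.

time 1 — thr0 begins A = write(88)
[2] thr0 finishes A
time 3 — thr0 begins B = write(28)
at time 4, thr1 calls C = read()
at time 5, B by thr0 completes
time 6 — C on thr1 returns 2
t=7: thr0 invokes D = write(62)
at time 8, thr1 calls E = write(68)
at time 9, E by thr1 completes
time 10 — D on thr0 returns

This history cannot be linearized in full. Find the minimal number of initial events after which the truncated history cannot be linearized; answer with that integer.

6

events 1..5 are linearizable, e.g. via A, B:
1. A write(88), leaving value 88
2. B write(28), leaving value 28
with event 6 included (C responding at time 6), all real-time-consistent orders fail
take A, B, C: step 3 already fails, because C read() → 2 cannot occur there
take A, C, B: step 2 already fails, because C read() → 2 cannot occur there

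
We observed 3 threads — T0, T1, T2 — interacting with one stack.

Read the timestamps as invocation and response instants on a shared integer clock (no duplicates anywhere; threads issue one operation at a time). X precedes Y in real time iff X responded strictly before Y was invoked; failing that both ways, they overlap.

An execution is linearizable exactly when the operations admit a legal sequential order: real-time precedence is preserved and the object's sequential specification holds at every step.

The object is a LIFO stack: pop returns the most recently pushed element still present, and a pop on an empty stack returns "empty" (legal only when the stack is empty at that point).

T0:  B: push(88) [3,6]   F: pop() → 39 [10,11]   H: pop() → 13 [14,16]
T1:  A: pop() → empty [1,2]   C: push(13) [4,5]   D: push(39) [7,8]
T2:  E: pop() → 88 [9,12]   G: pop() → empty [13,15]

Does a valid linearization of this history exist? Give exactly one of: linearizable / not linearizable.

linearizable

one valid linearization: A, C, B, D, F, E, H, G
step 1: A pop() → empty — stack <>
step 2: C push(13) — stack <13>
step 3: B push(88) — stack <13,88>
step 4: D push(39) — stack <13,88,39>
step 5: F pop() → 39 — stack <13,88>
step 6: E pop() → 88 — stack <13>
step 7: H pop() → 13 — stack <>
step 8: G pop() → empty — stack <>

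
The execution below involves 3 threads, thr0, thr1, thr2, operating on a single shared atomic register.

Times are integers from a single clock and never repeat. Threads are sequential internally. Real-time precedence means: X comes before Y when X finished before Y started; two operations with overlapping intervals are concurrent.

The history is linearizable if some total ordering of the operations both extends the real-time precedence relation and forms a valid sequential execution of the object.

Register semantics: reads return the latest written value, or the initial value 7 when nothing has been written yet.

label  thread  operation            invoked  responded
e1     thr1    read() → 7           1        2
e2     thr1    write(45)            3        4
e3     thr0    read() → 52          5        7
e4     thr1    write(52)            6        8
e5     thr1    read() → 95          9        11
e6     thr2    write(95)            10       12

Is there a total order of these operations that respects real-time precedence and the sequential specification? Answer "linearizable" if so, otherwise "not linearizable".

linearizable

witness order: e1, e2, e4, e3, e6, e5
after step 1 (e1 read() → 7): value 7
after step 2 (e2 write(45)): value 45
after step 3 (e4 write(52)): value 52
after step 4 (e3 read() → 52): value 52
after step 5 (e6 write(95)): value 95
after step 6 (e5 read() → 95): value 95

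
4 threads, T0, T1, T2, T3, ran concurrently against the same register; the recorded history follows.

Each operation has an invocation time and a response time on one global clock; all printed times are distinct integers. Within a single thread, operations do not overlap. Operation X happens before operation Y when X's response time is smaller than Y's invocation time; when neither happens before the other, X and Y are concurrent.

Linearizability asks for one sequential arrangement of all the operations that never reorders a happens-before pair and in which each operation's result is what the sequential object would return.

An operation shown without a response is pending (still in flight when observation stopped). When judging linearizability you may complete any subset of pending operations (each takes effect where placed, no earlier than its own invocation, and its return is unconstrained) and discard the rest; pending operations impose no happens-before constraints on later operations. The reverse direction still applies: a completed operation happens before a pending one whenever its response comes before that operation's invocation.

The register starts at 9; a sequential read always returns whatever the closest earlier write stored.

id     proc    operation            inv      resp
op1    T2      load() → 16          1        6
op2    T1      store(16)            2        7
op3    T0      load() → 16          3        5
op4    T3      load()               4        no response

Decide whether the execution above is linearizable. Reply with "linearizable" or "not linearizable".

a witness: op2, op1, op3
1. op2 store(16), leaving value 16
2. op1 load() → 16, leaving value 16
3. op3 load() → 16, leaving value 16

linearizable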